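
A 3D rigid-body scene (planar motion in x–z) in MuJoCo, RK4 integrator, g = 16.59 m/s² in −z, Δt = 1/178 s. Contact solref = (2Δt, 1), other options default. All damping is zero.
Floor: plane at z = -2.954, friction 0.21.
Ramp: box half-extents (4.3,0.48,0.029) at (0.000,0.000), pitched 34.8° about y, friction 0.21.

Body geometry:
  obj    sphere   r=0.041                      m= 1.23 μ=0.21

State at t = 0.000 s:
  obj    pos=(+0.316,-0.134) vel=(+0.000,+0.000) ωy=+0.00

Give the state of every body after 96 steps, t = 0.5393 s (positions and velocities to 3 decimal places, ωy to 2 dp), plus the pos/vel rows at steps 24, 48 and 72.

State at t = 0.5393 s:
  obj    pos=(+1.124,-0.696) vel=(+2.996,-2.082) ωy=+88.90

Key-timestep trajectory:
   step    t(s)  obj.x    obj.z    obj.vx   obj.vz 
     24  0.1348   +0.366  -0.169  +0.749  -0.521
     48  0.2697   +0.518  -0.275  +1.498  -1.041
     72  0.4045   +0.770  -0.450  +2.247  -1.562


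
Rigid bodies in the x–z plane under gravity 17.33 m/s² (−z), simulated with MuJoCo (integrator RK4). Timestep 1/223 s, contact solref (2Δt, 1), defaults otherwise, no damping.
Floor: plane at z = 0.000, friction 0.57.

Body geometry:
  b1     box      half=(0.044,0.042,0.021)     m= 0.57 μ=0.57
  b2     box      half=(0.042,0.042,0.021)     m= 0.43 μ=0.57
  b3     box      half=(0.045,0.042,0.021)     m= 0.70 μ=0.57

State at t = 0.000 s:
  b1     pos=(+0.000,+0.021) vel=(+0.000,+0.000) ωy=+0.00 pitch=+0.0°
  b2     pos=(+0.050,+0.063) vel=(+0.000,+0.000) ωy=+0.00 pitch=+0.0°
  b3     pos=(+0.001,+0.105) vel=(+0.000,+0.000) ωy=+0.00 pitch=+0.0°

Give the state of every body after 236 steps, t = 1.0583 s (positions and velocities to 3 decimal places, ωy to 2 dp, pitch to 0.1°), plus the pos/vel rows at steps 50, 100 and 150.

State at t = 1.0583 s:
  b1     pos=(+0.000,+0.021) vel=(+0.000,+0.000) ωy=+0.00 pitch=+0.0°
  b2     pos=(+0.092,+0.042) vel=(+0.000,+0.000) ωy=+0.00 pitch=+90.0°
  b3     pos=(-0.105,+0.021) vel=(+0.000,+0.000) ωy=+0.00 pitch=+180.0°

Key-timestep trajectory:
   step    t(s)  b1.x    b1.z    b1.vx   b1.vz   b2.x    b2.z    b2.vx   b2.vz   b3.x    b3.z    b3.vx   b3.vz 
     50  0.2242   +0.000  +0.021  +0.001  +0.000   +0.061  +0.056  +0.213  -0.245   -0.042  +0.088  -0.374  -0.145
    100  0.4484   +0.000  +0.021  +0.000  +0.000   +0.109  +0.047  +0.024  +0.002   -0.105  +0.021  +0.000  +0.001
    150  0.6726   +0.000  +0.021  +0.000  +0.000   +0.087  +0.044  +0.010  +0.000   -0.105  +0.021  +0.000  +0.000


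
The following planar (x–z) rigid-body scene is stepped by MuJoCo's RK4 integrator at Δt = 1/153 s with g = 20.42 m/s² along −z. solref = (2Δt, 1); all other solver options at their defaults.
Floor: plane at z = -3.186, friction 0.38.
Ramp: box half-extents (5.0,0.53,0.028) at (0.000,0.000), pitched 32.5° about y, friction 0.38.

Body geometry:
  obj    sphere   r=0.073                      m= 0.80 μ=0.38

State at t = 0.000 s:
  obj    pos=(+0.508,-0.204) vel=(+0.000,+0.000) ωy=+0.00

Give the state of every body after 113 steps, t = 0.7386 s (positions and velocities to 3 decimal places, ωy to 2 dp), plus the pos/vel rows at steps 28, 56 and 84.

State at t = 0.7386 s:
  obj    pos=(+2.311,-1.353) vel=(+4.882,-3.110) ωy=+79.27

Key-timestep trajectory:
   step    t(s)  obj.x    obj.z    obj.vx   obj.vz 
     28  0.1830   +0.619  -0.275  +1.210  -0.771
     56  0.3660   +0.951  -0.486  +2.420  -1.541
     84  0.5490   +1.504  -0.839  +3.629  -2.312


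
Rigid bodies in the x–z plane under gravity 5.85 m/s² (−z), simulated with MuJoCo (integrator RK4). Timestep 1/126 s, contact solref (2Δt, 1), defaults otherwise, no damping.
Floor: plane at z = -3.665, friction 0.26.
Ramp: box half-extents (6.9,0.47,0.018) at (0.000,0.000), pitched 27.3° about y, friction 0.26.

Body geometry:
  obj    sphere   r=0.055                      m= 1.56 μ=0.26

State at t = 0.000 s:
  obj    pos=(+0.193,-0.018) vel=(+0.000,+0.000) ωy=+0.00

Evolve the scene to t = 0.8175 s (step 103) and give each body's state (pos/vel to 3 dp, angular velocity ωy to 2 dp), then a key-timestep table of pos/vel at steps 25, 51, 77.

State at t = 0.8175 s:
  obj    pos=(+0.762,-0.311) vel=(+1.392,-0.719) ωy=+28.47

Key-timestep trajectory:
   step    t(s)  obj.x    obj.z    obj.vx   obj.vz 
     25  0.1984   +0.227  -0.035  +0.338  -0.174
     51  0.4048   +0.333  -0.090  +0.689  -0.356
     77  0.6111   +0.511  -0.182  +1.041  -0.537


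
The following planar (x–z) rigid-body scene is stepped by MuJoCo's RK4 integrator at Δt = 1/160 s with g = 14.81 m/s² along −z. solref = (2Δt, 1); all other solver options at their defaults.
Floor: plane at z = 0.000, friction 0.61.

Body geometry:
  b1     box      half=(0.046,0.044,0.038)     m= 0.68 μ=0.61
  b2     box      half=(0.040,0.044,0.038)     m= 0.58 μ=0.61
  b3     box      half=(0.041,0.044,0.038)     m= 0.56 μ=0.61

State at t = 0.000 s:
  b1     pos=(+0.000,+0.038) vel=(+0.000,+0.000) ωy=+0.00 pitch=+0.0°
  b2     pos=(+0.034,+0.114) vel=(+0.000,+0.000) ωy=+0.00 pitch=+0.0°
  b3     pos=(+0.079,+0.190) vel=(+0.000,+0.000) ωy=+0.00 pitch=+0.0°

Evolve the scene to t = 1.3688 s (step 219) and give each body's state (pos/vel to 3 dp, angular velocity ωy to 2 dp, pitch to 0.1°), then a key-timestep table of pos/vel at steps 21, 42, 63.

State at t = 1.3688 s:
  b1     pos=(+0.000,+0.038) vel=(+0.000,+0.000) ωy=+0.00 pitch=+0.0°
  b2     pos=(+0.092,+0.040) vel=(+0.000,+0.000) ωy=+0.00 pitch=+90.0°
  b3     pos=(+0.203,+0.041) vel=(+0.000,+0.000) ωy=+0.00 pitch=+90.0°

Key-timestep trajectory:
   step    t(s)  b1.x    b1.z    b1.vx   b1.vz   b2.x    b2.z    b2.vx   b2.vz   b3.x    b3.z    b3.vx   b3.vz 
     21  0.1313   +0.000  +0.038  -0.001  +0.000   +0.041  +0.115  +0.126  +0.017   +0.099  +0.182  +0.346  -0.176
     42  0.2625   +0.000  +0.038  +0.000  +0.000   +0.076  +0.100  +0.383  -0.557   +0.171  +0.092  +0.622  -1.492
     63  0.3938   +0.000  +0.038  +0.000  +0.000   +0.092  +0.040  -0.004  +0.015   +0.209  +0.046  -0.124  -0.084


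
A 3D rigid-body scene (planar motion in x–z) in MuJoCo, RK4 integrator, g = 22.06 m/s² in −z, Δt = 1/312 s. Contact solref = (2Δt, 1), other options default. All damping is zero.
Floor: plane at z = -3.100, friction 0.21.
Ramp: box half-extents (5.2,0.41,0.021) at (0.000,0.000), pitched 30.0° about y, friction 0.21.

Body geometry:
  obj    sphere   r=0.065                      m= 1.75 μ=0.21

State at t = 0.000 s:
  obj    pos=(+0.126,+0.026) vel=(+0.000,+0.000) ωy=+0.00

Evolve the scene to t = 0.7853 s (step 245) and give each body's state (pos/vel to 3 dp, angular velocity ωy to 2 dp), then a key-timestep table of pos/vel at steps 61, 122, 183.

State at t = 0.7853 s:
  obj    pos=(+2.230,-1.188) vel=(+5.358,-3.094) ωy=+95.16

Key-timestep trajectory:
   step    t(s)  obj.x    obj.z    obj.vx   obj.vz 
     61  0.1955   +0.257  -0.049  +1.334  -0.770
    122  0.3910   +0.648  -0.275  +2.668  -1.541
    183  0.5865   +1.300  -0.651  +4.002  -2.311


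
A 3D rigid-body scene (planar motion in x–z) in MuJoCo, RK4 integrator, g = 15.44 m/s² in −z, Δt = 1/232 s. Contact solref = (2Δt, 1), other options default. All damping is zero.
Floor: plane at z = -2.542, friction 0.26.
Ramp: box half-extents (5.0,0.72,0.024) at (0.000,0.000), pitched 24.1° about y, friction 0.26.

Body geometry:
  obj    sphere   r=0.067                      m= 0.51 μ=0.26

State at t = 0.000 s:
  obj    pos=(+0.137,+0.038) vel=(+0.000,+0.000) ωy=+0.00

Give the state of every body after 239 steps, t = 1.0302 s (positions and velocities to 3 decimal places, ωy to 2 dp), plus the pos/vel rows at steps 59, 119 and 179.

State at t = 1.0302 s:
  obj    pos=(+2.319,-0.937) vel=(+4.235,-1.894) ωy=+69.23

Key-timestep trajectory:
   step    t(s)  obj.x    obj.z    obj.vx   obj.vz 
     59  0.2543   +0.270  -0.021  +1.046  -0.468
    119  0.5129   +0.678  -0.204  +2.109  -0.943
    179  0.7716   +1.361  -0.509  +3.172  -1.419


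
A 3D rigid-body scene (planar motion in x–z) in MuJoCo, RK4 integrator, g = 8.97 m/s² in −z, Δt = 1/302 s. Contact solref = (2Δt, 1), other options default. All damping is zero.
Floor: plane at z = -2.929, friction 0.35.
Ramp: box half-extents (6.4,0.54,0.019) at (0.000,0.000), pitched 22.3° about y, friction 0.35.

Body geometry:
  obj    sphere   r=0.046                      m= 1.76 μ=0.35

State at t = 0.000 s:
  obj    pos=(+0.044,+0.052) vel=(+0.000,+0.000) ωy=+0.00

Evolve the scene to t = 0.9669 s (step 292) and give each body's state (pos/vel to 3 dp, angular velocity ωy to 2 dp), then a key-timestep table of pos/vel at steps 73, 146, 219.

State at t = 0.9669 s:
  obj    pos=(+1.096,-0.379) vel=(+2.175,-0.892) ωy=+51.10

Key-timestep trajectory:
   step    t(s)  obj.x    obj.z    obj.vx   obj.vz 
     73  0.2417   +0.110  +0.025  +0.544  -0.223
    146  0.4834   +0.307  -0.056  +1.088  -0.446
    219  0.7252   +0.636  -0.190  +1.631  -0.669


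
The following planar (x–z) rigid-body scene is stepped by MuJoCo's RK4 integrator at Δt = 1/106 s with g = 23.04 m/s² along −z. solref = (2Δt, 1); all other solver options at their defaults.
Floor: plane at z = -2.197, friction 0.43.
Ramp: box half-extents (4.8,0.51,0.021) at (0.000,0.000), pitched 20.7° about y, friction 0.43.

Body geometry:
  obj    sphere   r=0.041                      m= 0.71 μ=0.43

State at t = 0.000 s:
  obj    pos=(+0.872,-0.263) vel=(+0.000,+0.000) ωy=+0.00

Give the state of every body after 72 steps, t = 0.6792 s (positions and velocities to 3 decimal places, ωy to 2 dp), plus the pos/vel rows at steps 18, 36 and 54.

State at t = 0.6792 s:
  obj    pos=(+2.127,-0.737) vel=(+3.694,-1.396) ωy=+96.35

Key-timestep trajectory:
   step    t(s)  obj.x    obj.z    obj.vx   obj.vz 
     18  0.1698   +0.950  -0.293  +0.924  -0.349
     36  0.3396   +1.186  -0.382  +1.847  -0.698
     54  0.5094   +1.578  -0.530  +2.770  -1.047


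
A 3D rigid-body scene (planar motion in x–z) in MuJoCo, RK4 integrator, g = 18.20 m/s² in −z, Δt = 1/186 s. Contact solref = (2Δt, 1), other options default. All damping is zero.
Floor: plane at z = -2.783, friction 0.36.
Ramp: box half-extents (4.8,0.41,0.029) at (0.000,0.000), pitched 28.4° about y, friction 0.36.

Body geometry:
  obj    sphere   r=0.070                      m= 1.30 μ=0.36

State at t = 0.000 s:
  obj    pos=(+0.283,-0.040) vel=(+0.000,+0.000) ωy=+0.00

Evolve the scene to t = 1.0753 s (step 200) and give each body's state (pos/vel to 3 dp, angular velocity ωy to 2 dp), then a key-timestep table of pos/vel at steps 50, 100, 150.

State at t = 1.0753 s:
  obj    pos=(+3.427,-1.741) vel=(+5.848,-3.162) ωy=+94.96

Key-timestep trajectory:
   step    t(s)  obj.x    obj.z    obj.vx   obj.vz 
     50  0.2688   +0.479  -0.147  +1.462  -0.791
    100  0.5376   +1.069  -0.466  +2.924  -1.581
    150  0.8065   +2.052  -0.997  +4.386  -2.372


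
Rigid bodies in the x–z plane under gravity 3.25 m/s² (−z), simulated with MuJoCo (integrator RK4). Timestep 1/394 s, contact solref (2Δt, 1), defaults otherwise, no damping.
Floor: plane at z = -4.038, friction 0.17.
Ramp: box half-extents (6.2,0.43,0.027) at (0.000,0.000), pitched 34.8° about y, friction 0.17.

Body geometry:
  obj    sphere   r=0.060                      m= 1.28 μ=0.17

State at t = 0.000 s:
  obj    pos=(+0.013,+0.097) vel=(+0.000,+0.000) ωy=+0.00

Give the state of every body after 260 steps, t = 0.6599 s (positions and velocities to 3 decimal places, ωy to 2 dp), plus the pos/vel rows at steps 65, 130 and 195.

State at t = 0.6599 s:
  obj    pos=(+0.263,-0.077) vel=(+0.756,-0.534) ωy=+12.43

Key-timestep trajectory:
   step    t(s)  obj.x    obj.z    obj.vx   obj.vz 
     65  0.1650   +0.029  +0.086  +0.191  -0.130
    130  0.3299   +0.076  +0.053  +0.377  -0.269
    195  0.4949   +0.154  -0.001  +0.569  -0.396


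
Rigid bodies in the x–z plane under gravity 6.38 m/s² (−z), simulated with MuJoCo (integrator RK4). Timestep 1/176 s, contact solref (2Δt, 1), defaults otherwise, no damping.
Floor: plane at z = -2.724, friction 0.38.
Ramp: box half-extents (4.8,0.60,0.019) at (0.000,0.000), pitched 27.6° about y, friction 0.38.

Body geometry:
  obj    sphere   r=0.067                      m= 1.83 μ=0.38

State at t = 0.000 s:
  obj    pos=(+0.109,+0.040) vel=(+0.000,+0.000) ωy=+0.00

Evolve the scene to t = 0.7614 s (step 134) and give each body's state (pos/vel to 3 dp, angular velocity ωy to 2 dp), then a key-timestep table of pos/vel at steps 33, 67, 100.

State at t = 0.7614 s:
  obj    pos=(+0.651,-0.244) vel=(+1.425,-0.745) ωy=+23.99

Key-timestep trajectory:
   step    t(s)  obj.x    obj.z    obj.vx   obj.vz 
     33  0.1875   +0.142  +0.023  +0.351  -0.183
     67  0.3807   +0.245  -0.031  +0.712  -0.372
    100  0.5682   +0.411  -0.118  +1.063  -0.556


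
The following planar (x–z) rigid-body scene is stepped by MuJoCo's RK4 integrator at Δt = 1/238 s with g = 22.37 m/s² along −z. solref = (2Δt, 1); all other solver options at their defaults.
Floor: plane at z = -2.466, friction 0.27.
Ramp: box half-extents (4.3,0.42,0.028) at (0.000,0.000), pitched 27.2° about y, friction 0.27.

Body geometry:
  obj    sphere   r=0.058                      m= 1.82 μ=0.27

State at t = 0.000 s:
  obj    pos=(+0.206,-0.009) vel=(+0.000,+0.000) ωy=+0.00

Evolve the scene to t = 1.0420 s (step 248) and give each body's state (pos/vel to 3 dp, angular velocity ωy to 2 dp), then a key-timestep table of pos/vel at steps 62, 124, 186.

State at t = 1.0420 s:
  obj    pos=(+3.733,-1.822) vel=(+6.769,-3.479) ωy=+131.20

Key-timestep trajectory:
   step    t(s)  obj.x    obj.z    obj.vx   obj.vz 
     62  0.2605   +0.426  -0.122  +1.693  -0.870
    124  0.5210   +1.088  -0.462  +3.385  -1.740
    186  0.7815   +2.190  -1.029  +5.077  -2.609


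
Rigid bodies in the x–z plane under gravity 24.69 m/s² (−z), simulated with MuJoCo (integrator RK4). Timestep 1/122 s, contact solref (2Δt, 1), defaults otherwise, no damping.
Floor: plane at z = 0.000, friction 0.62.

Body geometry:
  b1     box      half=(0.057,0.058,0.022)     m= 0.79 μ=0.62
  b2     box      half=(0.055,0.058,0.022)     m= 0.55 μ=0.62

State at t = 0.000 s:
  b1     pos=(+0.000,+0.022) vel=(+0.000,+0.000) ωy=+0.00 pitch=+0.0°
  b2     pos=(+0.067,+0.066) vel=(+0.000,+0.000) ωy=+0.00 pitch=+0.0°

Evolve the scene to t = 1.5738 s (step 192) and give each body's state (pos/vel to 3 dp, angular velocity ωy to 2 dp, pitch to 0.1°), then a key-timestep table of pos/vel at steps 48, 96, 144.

State at t = 1.5738 s:
  b1     pos=(-0.001,+0.022) vel=(-0.001,+0.000) ωy=+0.00 pitch=+0.0°
  b2     pos=(+0.079,+0.052) vel=(+0.001,-0.001) ωy=-0.03 pitch=+40.6°

Key-timestep trajectory:
   step    t(s)  b1.x    b1.z    b1.vx   b1.vz   b2.x    b2.z    b2.vx   b2.vz 
     48  0.3934   +0.000  +0.022  -0.001  +0.000   +0.078  +0.054  +0.001  -0.001
     96  0.7869   -0.001  +0.022  -0.001  +0.000   +0.079  +0.053  +0.001  -0.001
    144  1.1803   -0.001  +0.022  -0.001  +0.000   +0.079  +0.053  +0.001  -0.001


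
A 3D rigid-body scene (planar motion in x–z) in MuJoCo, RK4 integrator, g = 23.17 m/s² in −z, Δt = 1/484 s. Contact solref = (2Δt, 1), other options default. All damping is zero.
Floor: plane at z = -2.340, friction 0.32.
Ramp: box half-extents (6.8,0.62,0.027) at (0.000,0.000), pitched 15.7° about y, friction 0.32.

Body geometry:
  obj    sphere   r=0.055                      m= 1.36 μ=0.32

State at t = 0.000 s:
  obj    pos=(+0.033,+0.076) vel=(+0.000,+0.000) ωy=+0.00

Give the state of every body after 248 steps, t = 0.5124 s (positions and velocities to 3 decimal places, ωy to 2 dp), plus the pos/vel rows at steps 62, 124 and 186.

State at t = 0.5124 s:
  obj    pos=(+0.599,-0.083) vel=(+2.209,-0.621) ωy=+41.72

Key-timestep trajectory:
   step    t(s)  obj.x    obj.z    obj.vx   obj.vz 
     62  0.1281   +0.068  +0.066  +0.552  -0.155
    124  0.2562   +0.175  +0.036  +1.105  -0.311
    186  0.3843   +0.351  -0.014  +1.657  -0.466


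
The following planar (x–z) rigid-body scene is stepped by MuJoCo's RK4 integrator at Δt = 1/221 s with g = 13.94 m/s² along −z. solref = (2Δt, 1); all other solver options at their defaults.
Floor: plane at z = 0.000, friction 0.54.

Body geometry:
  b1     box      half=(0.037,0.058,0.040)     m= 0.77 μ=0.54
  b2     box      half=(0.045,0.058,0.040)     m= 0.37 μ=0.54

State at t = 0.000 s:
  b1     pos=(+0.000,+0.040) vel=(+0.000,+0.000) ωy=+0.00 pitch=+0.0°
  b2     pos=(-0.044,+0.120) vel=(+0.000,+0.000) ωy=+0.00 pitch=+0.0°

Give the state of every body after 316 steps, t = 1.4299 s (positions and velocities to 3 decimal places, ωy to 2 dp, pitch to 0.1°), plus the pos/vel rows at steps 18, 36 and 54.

State at t = 1.4299 s:
  b1     pos=(+0.000,+0.040) vel=(+0.000,+0.000) ωy=+0.00 pitch=+0.0°
  b2     pos=(-0.092,+0.045) vel=(+0.000,+0.000) ωy=+0.00 pitch=-90.0°

Key-timestep trajectory:
   step    t(s)  b1.x    b1.z    b1.vx   b1.vz   b2.x    b2.z    b2.vx   b2.vz 
     18  0.0814   +0.000  +0.040  +0.000  +0.000   -0.049  +0.119  -0.132  -0.043
     36  0.1629   +0.000  +0.040  +0.000  +0.000   -0.068  +0.107  -0.316  -0.359
     54  0.2443   +0.000  +0.040  +0.000  +0.000   -0.094  +0.041  -0.097  -0.131


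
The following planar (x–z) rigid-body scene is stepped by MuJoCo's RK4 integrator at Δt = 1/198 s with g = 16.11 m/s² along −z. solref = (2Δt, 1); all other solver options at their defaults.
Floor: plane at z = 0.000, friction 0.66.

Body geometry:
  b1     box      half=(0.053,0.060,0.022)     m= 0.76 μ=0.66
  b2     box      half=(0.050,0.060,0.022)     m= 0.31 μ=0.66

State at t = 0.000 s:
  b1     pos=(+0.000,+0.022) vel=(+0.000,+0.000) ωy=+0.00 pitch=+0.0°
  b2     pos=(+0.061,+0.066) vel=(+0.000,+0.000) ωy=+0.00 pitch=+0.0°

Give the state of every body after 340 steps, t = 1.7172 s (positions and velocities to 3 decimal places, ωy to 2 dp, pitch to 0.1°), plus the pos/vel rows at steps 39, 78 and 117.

State at t = 1.7172 s:
  b1     pos=(+0.000,+0.022) vel=(+0.000,+0.000) ωy=+0.00 pitch=+0.0°
  b2     pos=(+0.112,+0.050) vel=(+0.000,+0.000) ωy=+0.00 pitch=+90.0°

Key-timestep trajectory:
   step    t(s)  b1.x    b1.z    b1.vx   b1.vz   b2.x    b2.z    b2.vx   b2.vz 
     39  0.1970   +0.000  +0.022  +0.000  +0.000   +0.089  +0.055  +0.149  +0.007
     78  0.3939   +0.000  +0.022  +0.000  +0.000   +0.122  +0.053  +0.008  +0.002
    117  0.5909   +0.000  +0.022  +0.000  +0.000   +0.113  +0.050  +0.095  +0.041


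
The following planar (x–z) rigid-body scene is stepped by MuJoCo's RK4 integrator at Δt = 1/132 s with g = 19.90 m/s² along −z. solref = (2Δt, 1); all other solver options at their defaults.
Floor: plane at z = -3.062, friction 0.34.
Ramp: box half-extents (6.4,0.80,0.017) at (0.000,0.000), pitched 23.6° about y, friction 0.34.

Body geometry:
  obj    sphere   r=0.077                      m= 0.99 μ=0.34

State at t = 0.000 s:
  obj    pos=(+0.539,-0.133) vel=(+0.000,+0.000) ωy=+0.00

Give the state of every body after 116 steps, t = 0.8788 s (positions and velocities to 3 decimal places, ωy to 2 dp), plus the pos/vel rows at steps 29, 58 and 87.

State at t = 0.8788 s:
  obj    pos=(+2.553,-1.013) vel=(+4.583,-2.002) ωy=+64.93

Key-timestep trajectory:
   step    t(s)  obj.x    obj.z    obj.vx   obj.vz 
     29  0.2197   +0.665  -0.188  +1.146  -0.501
     58  0.4394   +1.043  -0.353  +2.292  -1.001
     87  0.6591   +1.672  -0.628  +3.437  -1.502


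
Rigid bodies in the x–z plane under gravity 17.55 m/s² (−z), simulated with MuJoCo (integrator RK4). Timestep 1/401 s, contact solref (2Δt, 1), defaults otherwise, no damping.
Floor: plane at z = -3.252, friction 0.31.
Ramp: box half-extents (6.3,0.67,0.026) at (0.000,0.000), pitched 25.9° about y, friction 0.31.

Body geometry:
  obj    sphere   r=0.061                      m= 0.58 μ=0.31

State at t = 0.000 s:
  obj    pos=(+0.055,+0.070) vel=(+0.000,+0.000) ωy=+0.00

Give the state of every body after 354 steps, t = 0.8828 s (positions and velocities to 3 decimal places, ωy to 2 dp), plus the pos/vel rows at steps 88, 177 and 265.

State at t = 0.8828 s:
  obj    pos=(+1.974,-0.862) vel=(+4.348,-2.111) ωy=+79.24

Key-timestep trajectory:
   step    t(s)  obj.x    obj.z    obj.vx   obj.vz 
     88  0.2195   +0.174  +0.012  +1.081  -0.525
    177  0.4414   +0.535  -0.163  +2.174  -1.056
    265  0.6608   +1.131  -0.452  +3.255  -1.581


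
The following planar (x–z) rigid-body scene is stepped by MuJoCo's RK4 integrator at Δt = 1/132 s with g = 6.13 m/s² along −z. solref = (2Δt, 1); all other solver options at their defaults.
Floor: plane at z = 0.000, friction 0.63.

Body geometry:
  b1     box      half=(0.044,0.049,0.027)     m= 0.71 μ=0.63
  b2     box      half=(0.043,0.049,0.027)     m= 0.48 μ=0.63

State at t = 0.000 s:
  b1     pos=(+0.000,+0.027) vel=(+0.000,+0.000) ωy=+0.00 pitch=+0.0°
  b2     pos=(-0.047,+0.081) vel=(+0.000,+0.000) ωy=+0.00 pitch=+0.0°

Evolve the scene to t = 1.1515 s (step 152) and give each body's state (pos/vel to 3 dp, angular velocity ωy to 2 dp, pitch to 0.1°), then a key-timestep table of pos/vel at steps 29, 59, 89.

State at t = 1.1515 s:
  b1     pos=(+0.000,+0.027) vel=(+0.000,+0.000) ωy=+0.00 pitch=+0.0°
  b2     pos=(-0.155,+0.027) vel=(+0.000,+0.000) ωy=+0.00 pitch=+180.0°

Key-timestep trajectory:
   step    t(s)  b1.x    b1.z    b1.vx   b1.vz   b2.x    b2.z    b2.vx   b2.vz 
     29  0.2197   +0.000  +0.027  +0.000  +0.000   -0.058  +0.077  -0.124  -0.066
     59  0.4470   +0.000  +0.027  +0.000  +0.000   -0.100  +0.050  -0.147  +0.025
     89  0.6742   +0.000  +0.027  +0.000  +0.000   -0.129  +0.047  -0.191  -0.078


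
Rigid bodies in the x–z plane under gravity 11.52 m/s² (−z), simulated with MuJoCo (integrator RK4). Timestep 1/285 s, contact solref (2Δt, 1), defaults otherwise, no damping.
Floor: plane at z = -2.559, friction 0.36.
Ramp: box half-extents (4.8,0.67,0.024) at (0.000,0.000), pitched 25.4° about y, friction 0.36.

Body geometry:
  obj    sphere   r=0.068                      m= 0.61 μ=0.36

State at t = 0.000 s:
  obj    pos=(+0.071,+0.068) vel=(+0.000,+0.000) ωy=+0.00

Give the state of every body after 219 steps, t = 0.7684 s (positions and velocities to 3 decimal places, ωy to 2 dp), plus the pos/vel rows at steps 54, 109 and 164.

State at t = 0.7684 s:
  obj    pos=(+1.012,-0.379) vel=(+2.450,-1.163) ωy=+39.88

Key-timestep trajectory:
   step    t(s)  obj.x    obj.z    obj.vx   obj.vz 
     54  0.1895   +0.128  +0.041  +0.604  -0.287
    109  0.3825   +0.304  -0.043  +1.220  -0.579
    164  0.5754   +0.599  -0.183  +1.835  -0.871


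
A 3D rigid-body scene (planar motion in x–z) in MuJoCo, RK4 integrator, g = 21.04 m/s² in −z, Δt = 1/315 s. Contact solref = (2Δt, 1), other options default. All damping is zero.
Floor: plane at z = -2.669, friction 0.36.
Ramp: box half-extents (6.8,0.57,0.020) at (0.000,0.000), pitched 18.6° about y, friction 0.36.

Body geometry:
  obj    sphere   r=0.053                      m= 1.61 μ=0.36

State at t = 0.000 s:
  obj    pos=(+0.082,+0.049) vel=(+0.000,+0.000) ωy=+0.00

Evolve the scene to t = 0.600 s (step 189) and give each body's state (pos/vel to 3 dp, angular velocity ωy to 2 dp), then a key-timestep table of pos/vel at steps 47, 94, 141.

State at t = 0.600 s:
  obj    pos=(+0.900,-0.226) vel=(+2.726,-0.917) ωy=+54.26

Key-timestep trajectory:
   step    t(s)  obj.x    obj.z    obj.vx   obj.vz 
     47  0.1492   +0.133  +0.032  +0.678  -0.228
     94  0.2984   +0.284  -0.019  +1.356  -0.456
    141  0.4476   +0.537  -0.104  +2.034  -0.684


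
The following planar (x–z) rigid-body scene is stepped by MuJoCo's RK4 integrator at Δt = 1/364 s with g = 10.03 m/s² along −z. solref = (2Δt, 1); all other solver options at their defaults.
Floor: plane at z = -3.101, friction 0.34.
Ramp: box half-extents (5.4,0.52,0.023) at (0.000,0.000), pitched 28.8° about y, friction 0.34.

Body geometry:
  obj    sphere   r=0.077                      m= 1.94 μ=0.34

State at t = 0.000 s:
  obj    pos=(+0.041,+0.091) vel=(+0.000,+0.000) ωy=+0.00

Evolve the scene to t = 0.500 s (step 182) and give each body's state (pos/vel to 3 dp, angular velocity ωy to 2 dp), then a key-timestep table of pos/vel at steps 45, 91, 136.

State at t = 0.500 s:
  obj    pos=(+0.419,-0.116) vel=(+1.512,-0.831) ωy=+22.41

Key-timestep trajectory:
   step    t(s)  obj.x    obj.z    obj.vx   obj.vz 
     45  0.1236   +0.064  +0.079  +0.374  -0.206
     91  0.2500   +0.136  +0.039  +0.756  -0.416
    136  0.3736   +0.252  -0.025  +1.130  -0.621


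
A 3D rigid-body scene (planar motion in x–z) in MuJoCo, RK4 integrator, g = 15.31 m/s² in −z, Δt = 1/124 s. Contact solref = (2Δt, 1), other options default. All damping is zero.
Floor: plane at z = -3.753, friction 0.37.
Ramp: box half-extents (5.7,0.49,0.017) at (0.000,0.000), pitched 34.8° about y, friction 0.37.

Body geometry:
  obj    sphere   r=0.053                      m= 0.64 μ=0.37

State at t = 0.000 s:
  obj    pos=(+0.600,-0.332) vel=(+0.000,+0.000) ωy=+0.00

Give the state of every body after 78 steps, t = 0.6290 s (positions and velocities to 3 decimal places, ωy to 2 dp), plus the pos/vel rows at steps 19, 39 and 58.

State at t = 0.6290 s:
  obj    pos=(+1.614,-1.037) vel=(+3.224,-2.241) ωy=+74.04

Key-timestep trajectory:
   step    t(s)  obj.x    obj.z    obj.vx   obj.vz 
     19  0.1532   +0.660  -0.374  +0.786  -0.546
     39  0.3145   +0.854  -0.508  +1.612  -1.121
     58  0.4677   +1.161  -0.722  +2.397  -1.666


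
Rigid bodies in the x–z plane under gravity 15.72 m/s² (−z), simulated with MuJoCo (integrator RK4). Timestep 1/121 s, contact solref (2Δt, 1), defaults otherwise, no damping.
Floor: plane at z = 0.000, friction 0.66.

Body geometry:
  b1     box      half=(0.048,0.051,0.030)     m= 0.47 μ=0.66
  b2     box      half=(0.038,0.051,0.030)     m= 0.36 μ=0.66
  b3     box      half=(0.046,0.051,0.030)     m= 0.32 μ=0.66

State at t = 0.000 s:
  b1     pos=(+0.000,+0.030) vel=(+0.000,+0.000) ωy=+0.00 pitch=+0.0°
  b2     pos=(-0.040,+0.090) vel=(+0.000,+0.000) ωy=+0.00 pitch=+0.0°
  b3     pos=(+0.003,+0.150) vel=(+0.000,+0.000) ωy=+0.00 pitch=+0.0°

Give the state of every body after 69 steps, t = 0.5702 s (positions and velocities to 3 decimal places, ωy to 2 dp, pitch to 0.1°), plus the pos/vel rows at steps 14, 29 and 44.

State at t = 0.5702 s:
  b1     pos=(+0.000,+0.030) vel=(+0.000,+0.000) ωy=+0.00 pitch=+0.0°
  b2     pos=(-0.040,+0.090) vel=(+0.000,+0.000) ωy=+0.00 pitch=-0.2°
  b3     pos=(+0.117,+0.030) vel=(+0.000,+0.000) ωy=+0.00 pitch=+180.0°

Key-timestep trajectory:
   step    t(s)  b1.x    b1.z    b1.vx   b1.vz   b2.x    b2.z    b2.vx   b2.vz   b3.x    b3.z    b3.vx   b3.vz 
     14  0.1157   +0.000  +0.030  -0.001  +0.001   -0.040  +0.090  -0.002  +0.000   +0.013  +0.146  +0.211  -0.125
     29  0.2397   +0.000  +0.030  +0.000  +0.001   -0.040  +0.090  +0.000  +0.001   +0.061  +0.103  +0.602  -0.078
     44  0.3636   +0.000  +0.030  +0.000  +0.000   -0.040  +0.090  +0.000  +0.000   +0.118  +0.023  -0.039  +0.182


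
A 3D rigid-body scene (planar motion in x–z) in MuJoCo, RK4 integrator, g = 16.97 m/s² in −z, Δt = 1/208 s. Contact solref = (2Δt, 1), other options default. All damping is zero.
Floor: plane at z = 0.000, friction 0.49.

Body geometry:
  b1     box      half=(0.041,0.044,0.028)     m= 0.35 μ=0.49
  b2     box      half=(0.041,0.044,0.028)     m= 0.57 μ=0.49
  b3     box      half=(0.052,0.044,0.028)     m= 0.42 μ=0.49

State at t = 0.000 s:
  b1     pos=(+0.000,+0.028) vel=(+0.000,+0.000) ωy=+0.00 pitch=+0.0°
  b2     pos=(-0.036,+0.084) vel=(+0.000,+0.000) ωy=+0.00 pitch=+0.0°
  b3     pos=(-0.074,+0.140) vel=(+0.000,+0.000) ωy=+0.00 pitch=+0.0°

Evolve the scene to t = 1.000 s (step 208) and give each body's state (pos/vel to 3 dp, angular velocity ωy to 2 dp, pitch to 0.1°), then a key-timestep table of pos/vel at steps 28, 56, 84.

State at t = 1.000 s:
  b1     pos=(+0.000,+0.028) vel=(+0.000,+0.000) ωy=+0.00 pitch=+0.0°
  b2     pos=(-0.079,+0.041) vel=(+0.000,+0.000) ωy=+0.00 pitch=-90.0°
  b3     pos=(-0.251,+0.028) vel=(+0.000,+0.000) ωy=+0.00 pitch=+180.0°

Key-timestep trajectory:
   step    t(s)  b1.x    b1.z    b1.vx   b1.vz   b2.x    b2.z    b2.vx   b2.vz   b3.x    b3.z    b3.vx   b3.vz 
     28  0.1346   +0.000  +0.028  +0.001  +0.000   -0.049  +0.083  -0.225  -0.094   -0.108  +0.116  -0.515  -0.577
     56  0.2692   +0.000  +0.028  +0.000  +0.000   -0.084  +0.044  -0.019  +0.051   -0.180  +0.056  -0.337  +0.156
     84  0.4038   +0.000  +0.028  +0.000  +0.000   -0.079  +0.041  +0.000  +0.010   -0.225  +0.051  -0.464  -0.242


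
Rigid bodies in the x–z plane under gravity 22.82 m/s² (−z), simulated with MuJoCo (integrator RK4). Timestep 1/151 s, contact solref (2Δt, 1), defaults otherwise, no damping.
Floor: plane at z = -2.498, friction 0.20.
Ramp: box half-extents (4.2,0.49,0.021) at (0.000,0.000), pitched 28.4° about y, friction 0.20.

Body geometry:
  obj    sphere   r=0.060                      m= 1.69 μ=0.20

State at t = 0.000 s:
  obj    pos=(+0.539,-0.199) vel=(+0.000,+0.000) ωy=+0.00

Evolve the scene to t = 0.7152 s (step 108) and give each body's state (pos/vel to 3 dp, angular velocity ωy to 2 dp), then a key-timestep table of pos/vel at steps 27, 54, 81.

State at t = 0.7152 s:
  obj    pos=(+2.284,-1.143) vel=(+4.878,-2.638) ωy=+92.37

Key-timestep trajectory:
   step    t(s)  obj.x    obj.z    obj.vx   obj.vz 
     27  0.1788   +0.648  -0.258  +1.220  -0.660
     54  0.3576   +0.975  -0.435  +2.439  -1.319
     81  0.5364   +1.520  -0.730  +3.659  -1.978


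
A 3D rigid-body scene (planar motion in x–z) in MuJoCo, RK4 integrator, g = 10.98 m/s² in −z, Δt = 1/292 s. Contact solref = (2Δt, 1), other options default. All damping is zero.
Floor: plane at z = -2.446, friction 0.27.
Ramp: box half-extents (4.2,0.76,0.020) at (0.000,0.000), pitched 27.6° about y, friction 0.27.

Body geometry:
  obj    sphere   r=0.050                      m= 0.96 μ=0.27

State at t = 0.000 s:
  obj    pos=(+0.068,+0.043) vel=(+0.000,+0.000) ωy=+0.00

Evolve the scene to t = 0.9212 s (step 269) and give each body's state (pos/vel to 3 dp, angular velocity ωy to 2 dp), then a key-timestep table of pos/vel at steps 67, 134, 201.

State at t = 0.9212 s:
  obj    pos=(+1.435,-0.671) vel=(+2.967,-1.551) ωy=+66.94

Key-timestep trajectory:
   step    t(s)  obj.x    obj.z    obj.vx   obj.vz 
     67  0.2295   +0.153  -0.001  +0.739  -0.386
    134  0.4589   +0.407  -0.134  +1.478  -0.773
    201  0.6884   +0.831  -0.356  +2.217  -1.159


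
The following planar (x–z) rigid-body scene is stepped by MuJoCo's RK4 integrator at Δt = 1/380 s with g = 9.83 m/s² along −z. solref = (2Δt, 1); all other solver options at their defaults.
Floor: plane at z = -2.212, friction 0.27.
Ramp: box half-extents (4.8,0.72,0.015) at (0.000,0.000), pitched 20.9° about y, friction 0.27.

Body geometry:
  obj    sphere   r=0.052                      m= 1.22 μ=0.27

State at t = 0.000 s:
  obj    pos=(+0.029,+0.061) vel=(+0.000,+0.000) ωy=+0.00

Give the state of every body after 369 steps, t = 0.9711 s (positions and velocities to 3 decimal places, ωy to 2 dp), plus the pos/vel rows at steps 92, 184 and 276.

State at t = 0.9711 s:
  obj    pos=(+1.132,-0.361) vel=(+2.272,-0.868) ωy=+46.77

Key-timestep trajectory:
   step    t(s)  obj.x    obj.z    obj.vx   obj.vz 
     92  0.2421   +0.098  +0.034  +0.567  -0.216
    184  0.4842   +0.303  -0.044  +1.133  -0.433
    276  0.7263   +0.646  -0.175  +1.700  -0.649


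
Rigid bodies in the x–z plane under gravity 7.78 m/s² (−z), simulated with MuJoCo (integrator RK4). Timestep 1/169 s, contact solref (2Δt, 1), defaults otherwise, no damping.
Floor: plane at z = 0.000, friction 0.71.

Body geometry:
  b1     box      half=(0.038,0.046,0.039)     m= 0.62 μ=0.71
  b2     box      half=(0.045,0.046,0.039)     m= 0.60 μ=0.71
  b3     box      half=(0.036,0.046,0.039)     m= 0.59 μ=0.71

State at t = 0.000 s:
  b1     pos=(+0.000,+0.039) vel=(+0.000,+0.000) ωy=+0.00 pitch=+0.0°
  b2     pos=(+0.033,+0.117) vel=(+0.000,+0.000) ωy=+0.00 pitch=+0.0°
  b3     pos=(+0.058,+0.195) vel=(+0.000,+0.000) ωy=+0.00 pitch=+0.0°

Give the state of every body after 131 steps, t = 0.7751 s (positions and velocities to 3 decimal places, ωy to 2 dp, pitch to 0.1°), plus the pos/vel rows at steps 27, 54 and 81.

State at t = 0.7751 s:
  b1     pos=(+0.000,+0.039) vel=(+0.000,+0.000) ωy=+0.00 pitch=+0.0°
  b2     pos=(+0.084,+0.045) vel=(+0.000,+0.000) ωy=+0.00 pitch=+90.0°
  b3     pos=(+0.193,+0.036) vel=(+0.000,+0.000) ωy=+0.00 pitch=+90.0°

Key-timestep trajectory:
   step    t(s)  b1.x    b1.z    b1.vx   b1.vz   b2.x    b2.z    b2.vx   b2.vz   b3.x    b3.z    b3.vx   b3.vz 
     27  0.1598   +0.000  +0.039  +0.000  +0.000   +0.037  +0.117  +0.055  +0.002   +0.070  +0.192  +0.162  -0.044
     54  0.3195   +0.000  +0.039  +0.000  +0.000   +0.055  +0.113  +0.194  -0.112   +0.120  +0.164  +0.466  -0.462
     81  0.4793   +0.000  +0.039  +0.000  +0.000   +0.088  +0.044  -0.209  -0.041   +0.194  +0.033  +0.014  +0.155


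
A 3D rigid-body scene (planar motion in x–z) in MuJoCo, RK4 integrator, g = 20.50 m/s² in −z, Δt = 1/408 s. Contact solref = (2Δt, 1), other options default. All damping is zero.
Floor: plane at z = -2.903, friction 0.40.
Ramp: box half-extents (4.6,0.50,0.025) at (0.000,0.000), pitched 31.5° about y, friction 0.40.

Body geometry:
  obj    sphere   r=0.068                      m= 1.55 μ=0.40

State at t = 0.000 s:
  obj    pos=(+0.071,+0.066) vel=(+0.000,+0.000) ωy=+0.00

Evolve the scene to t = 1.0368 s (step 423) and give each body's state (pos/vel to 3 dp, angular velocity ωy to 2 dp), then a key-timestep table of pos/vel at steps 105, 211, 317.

State at t = 1.0368 s:
  obj    pos=(+3.577,-2.083) vel=(+6.763,-4.145) ωy=+116.64

Key-timestep trajectory:
   step    t(s)  obj.x    obj.z    obj.vx   obj.vz 
    105  0.2574   +0.287  -0.067  +1.679  -1.029
    211  0.5172   +0.943  -0.469  +3.374  -2.067
    317  0.7770   +2.040  -1.141  +5.069  -3.106


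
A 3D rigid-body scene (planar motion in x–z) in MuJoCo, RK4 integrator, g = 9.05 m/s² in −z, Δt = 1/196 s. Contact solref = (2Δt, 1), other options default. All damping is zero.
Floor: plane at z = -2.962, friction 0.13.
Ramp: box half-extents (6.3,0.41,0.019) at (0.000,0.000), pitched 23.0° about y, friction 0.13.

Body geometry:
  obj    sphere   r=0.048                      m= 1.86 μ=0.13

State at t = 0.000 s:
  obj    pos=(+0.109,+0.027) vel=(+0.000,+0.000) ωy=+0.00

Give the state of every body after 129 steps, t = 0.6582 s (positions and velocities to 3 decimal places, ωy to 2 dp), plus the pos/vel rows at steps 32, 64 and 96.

State at t = 0.6582 s:
  obj    pos=(+0.613,-0.187) vel=(+1.530,-0.650) ωy=+34.62

Key-timestep trajectory:
   step    t(s)  obj.x    obj.z    obj.vx   obj.vz 
     32  0.1633   +0.140  +0.013  +0.380  -0.161
     64  0.3265   +0.233  -0.026  +0.759  -0.322
     96  0.4898   +0.388  -0.092  +1.139  -0.483


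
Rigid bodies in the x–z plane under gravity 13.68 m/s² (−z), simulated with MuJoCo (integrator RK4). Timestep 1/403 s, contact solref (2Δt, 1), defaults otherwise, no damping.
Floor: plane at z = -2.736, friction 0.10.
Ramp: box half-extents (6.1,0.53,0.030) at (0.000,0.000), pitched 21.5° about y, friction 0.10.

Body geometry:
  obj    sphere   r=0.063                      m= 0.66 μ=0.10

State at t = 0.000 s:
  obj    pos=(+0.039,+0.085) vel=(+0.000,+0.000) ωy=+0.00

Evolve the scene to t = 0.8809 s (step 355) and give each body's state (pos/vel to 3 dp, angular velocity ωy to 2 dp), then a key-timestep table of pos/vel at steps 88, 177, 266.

State at t = 0.8809 s:
  obj    pos=(+1.389,-0.447) vel=(+3.069,-1.199) ωy=+44.52

Key-timestep trajectory:
   step    t(s)  obj.x    obj.z    obj.vx   obj.vz 
     88  0.2184   +0.122  +0.052  +0.761  -0.295
    177  0.4392   +0.375  -0.048  +1.530  -0.599
    266  0.6600   +0.797  -0.214  +2.297  -0.907


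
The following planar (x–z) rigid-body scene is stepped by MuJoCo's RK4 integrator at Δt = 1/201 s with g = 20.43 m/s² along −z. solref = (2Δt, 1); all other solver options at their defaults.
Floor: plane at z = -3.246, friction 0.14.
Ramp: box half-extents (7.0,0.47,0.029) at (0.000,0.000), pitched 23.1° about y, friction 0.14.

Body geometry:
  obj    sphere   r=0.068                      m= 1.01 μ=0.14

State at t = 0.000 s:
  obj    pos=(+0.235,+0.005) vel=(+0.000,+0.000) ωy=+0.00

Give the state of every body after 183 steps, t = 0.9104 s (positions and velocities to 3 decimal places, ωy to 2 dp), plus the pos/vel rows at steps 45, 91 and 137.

State at t = 0.9104 s:
  obj    pos=(+2.418,-0.926) vel=(+4.795,-2.045) ωy=+76.63

Key-timestep trajectory:
   step    t(s)  obj.x    obj.z    obj.vx   obj.vz 
     45  0.2239   +0.367  -0.051  +1.180  -0.503
     91  0.4527   +0.775  -0.225  +2.385  -1.017
    137  0.6816   +1.459  -0.517  +3.590  -1.531


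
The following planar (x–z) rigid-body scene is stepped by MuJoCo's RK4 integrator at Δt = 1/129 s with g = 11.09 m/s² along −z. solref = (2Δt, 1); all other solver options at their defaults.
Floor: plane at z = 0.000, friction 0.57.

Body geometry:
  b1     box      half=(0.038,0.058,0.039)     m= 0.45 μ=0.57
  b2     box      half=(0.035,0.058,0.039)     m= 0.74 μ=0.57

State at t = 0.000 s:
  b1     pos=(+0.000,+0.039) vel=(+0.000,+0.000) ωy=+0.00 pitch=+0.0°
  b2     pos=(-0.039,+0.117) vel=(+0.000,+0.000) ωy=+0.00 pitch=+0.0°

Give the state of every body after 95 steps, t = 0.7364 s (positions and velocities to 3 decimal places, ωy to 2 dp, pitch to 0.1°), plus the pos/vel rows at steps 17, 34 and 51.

State at t = 0.7364 s:
  b1     pos=(+0.000,+0.039) vel=(+0.000,+0.000) ωy=+0.00 pitch=+0.0°
  b2     pos=(-0.088,+0.035) vel=(+0.000,+0.000) ωy=+0.00 pitch=-90.0°

Key-timestep trajectory:
   step    t(s)  b1.x    b1.z    b1.vx   b1.vz   b2.x    b2.z    b2.vx   b2.vz 
     17  0.1318   +0.000  +0.039  +0.000  +0.000   -0.041  +0.117  -0.042  -0.003
     34  0.2636   +0.000  +0.039  +0.001  +0.000   -0.056  +0.112  -0.223  -0.105
     51  0.3953   +0.000  +0.039  +0.000  +0.000   -0.093  +0.035  +0.046  -0.613


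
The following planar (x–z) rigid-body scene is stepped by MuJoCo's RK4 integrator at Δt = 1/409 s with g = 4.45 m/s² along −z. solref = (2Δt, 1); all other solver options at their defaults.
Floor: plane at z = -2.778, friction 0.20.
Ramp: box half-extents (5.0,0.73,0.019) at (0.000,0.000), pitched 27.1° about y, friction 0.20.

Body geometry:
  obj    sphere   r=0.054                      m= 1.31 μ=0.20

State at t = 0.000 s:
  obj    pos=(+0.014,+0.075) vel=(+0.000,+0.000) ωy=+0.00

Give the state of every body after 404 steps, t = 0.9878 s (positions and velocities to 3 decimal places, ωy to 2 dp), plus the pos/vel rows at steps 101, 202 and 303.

State at t = 0.9878 s:
  obj    pos=(+0.643,-0.247) vel=(+1.273,-0.652) ωy=+26.48

Key-timestep trajectory:
   step    t(s)  obj.x    obj.z    obj.vx   obj.vz 
    101  0.2469   +0.053  +0.055  +0.318  -0.163
    202  0.4939   +0.171  -0.006  +0.637  -0.326
    303  0.7408   +0.368  -0.106  +0.955  -0.489


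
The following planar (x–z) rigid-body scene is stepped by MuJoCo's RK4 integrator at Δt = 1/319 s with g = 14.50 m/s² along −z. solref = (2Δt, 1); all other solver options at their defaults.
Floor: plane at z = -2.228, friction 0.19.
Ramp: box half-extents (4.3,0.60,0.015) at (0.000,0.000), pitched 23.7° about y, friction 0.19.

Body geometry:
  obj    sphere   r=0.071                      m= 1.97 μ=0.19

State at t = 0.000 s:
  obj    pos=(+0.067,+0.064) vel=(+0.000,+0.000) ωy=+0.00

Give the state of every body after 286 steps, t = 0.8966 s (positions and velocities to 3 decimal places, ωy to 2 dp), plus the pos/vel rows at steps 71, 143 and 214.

State at t = 0.8966 s:
  obj    pos=(+1.599,-0.608) vel=(+3.418,-1.500) ωy=+52.56

Key-timestep trajectory:
   step    t(s)  obj.x    obj.z    obj.vx   obj.vz 
     71  0.2226   +0.162  +0.023  +0.849  -0.373
    143  0.4483   +0.450  -0.104  +1.709  -0.750
    214  0.6708   +0.925  -0.312  +2.557  -1.123
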